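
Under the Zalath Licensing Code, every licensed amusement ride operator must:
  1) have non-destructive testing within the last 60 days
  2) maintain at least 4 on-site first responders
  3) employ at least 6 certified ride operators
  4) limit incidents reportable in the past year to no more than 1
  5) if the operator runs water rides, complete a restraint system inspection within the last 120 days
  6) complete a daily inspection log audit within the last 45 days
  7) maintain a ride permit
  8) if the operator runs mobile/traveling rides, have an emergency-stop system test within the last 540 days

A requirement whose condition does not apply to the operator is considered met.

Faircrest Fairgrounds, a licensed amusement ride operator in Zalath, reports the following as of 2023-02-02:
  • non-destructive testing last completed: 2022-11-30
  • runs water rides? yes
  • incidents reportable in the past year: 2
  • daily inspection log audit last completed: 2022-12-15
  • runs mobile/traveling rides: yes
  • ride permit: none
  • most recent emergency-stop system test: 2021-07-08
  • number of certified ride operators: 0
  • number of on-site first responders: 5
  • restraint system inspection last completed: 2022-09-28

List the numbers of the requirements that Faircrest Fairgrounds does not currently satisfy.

1. non-destructive testing 64 days ago vs limit 60 → not met
2. on-site first responders 5 ≥ 4 → met
3. certified ride operators 0 < 6 → not met
4. incidents reportable in the past year 2 > 1 → not met
5. condition 'runs water rides' holds; restraint system inspection 127 days ago vs limit 120 → not met
6. daily inspection log audit 49 days ago vs limit 45 → not met
7. ride permit absent → not met
8. condition 'runs mobile/traveling rides' holds; emergency-stop system test 574 days ago vs limit 540 → not met
Not met: 1, 3, 4, 5, 6, 7, 8

1, 3, 4, 5, 6, 7, 8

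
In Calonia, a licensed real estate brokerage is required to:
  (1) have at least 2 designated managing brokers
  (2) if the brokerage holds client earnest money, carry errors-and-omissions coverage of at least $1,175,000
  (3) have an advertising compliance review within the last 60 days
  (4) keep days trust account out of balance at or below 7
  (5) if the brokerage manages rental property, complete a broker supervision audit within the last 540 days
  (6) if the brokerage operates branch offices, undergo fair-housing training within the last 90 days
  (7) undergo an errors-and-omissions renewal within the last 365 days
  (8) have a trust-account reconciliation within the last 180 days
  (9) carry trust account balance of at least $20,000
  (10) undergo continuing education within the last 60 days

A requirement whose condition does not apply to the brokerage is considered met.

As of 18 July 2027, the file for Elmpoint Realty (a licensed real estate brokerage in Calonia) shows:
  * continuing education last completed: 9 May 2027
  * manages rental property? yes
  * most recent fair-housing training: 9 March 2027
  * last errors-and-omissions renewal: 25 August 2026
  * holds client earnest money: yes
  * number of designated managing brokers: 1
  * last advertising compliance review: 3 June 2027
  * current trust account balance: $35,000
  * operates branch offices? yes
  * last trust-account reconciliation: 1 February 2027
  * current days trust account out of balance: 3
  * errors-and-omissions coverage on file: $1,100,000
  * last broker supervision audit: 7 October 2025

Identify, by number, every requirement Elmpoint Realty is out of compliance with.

1. designated managing brokers 1 < 2 → not met
2. condition 'holds client earnest money' holds; errors-and-omissions coverage $1,100,000 < $1,175,000 → not met
3. advertising compliance review 45 days ago vs limit 60 → met
4. days trust account out of balance 3 ≤ 7 → met
5. condition 'manages rental property' holds; broker supervision audit 649 days ago vs limit 540 → not met
6. condition 'operates branch offices' holds; fair-housing training 131 days ago vs limit 90 → not met
7. errors-and-omissions renewal 327 days ago vs limit 365 → met
8. trust-account reconciliation 167 days ago vs limit 180 → met
9. trust account balance $35,000 ≥ $20,000 → met
10. continuing education 70 days ago vs limit 60 → not met
Not met: 1, 2, 5, 6, 10

1, 2, 5, 6, 10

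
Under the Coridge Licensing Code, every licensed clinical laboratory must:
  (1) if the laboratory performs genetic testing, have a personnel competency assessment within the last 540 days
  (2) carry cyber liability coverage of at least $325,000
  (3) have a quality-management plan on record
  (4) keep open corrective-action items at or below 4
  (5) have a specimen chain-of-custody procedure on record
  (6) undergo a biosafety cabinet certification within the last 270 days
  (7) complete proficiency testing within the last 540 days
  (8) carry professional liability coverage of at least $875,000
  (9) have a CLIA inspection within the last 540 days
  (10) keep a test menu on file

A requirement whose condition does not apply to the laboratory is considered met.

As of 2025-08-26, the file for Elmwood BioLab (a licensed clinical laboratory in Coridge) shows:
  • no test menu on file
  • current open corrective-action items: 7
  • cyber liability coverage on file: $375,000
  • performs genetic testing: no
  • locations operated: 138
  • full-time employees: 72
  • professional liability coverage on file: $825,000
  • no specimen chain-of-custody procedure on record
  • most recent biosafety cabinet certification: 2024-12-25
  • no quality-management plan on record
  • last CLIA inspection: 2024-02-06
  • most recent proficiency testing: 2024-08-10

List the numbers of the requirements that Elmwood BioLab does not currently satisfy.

1. condition 'performs genetic testing' does not hold → requirement n/a → met
2. cyber liability coverage $375,000 ≥ $325,000 → met
3. quality-management plan absent → not met
4. open corrective-action items 7 > 4 → not met
5. specimen chain-of-custody procedure absent → not met
6. biosafety cabinet certification 244 days ago vs limit 270 → met
7. proficiency testing 381 days ago vs limit 540 → met
8. professional liability coverage $825,000 < $875,000 → not met
9. CLIA inspection 567 days ago vs limit 540 → not met
10. test menu absent → not met
Not met: 3, 4, 5, 8, 9, 10

3, 4, 5, 8, 9, 10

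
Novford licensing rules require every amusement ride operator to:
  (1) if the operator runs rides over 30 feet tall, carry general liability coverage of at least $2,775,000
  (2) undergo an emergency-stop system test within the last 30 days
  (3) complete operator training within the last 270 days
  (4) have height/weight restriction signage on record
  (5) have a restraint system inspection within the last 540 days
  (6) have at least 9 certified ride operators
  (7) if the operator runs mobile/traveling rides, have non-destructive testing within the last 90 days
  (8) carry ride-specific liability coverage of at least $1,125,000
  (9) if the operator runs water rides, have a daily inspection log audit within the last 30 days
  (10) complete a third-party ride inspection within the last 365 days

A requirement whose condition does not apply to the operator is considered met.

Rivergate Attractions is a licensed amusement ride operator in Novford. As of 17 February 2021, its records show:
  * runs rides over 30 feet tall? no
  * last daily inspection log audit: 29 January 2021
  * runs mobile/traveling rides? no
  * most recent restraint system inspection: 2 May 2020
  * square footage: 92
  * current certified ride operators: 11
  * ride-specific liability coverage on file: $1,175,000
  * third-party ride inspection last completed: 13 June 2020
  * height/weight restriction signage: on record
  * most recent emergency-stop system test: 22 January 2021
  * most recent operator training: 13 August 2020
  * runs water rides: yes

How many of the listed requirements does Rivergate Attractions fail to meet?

0

1. condition 'runs rides over 30 feet tall' does not hold → requirement n/a → met
2. emergency-stop system test 26 days ago vs limit 30 → met
3. operator training 188 days ago vs limit 270 → met
4. height/weight restriction signage present → met
5. restraint system inspection 291 days ago vs limit 540 → met
6. certified ride operators 11 ≥ 9 → met
7. condition 'runs mobile/traveling rides' does not hold → requirement n/a → met
8. ride-specific liability coverage $1,175,000 ≥ $1,125,000 → met
9. condition 'runs water rides' holds; daily inspection log audit 19 days ago vs limit 30 → met
10. third-party ride inspection 249 days ago vs limit 365 → met
Not met: 0 of 10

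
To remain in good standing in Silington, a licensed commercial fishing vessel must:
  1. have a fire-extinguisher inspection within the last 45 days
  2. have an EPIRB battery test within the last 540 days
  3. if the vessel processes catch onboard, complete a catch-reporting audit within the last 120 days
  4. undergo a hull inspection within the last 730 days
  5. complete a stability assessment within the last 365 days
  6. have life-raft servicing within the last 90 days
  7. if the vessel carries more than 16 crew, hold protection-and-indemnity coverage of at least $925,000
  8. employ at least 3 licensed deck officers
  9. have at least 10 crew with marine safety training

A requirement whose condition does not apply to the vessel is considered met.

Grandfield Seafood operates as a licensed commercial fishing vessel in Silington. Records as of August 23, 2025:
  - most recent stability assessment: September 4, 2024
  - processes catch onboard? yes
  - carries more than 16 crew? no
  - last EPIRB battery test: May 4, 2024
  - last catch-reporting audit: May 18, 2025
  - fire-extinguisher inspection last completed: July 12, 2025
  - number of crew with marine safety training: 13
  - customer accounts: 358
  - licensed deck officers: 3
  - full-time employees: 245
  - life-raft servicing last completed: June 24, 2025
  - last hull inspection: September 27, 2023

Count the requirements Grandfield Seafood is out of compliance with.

0

1. fire-extinguisher inspection 42 days ago vs limit 45 → met
2. EPIRB battery test 476 days ago vs limit 540 → met
3. condition 'processes catch onboard' holds; catch-reporting audit 97 days ago vs limit 120 → met
4. hull inspection 696 days ago vs limit 730 → met
5. stability assessment 353 days ago vs limit 365 → met
6. life-raft servicing 60 days ago vs limit 90 → met
7. condition 'carries more than 16 crew' does not hold → requirement n/a → met
8. licensed deck officers 3 ≥ 3 → met
9. crew with marine safety training 13 ≥ 10 → met
Not met: 0 of 9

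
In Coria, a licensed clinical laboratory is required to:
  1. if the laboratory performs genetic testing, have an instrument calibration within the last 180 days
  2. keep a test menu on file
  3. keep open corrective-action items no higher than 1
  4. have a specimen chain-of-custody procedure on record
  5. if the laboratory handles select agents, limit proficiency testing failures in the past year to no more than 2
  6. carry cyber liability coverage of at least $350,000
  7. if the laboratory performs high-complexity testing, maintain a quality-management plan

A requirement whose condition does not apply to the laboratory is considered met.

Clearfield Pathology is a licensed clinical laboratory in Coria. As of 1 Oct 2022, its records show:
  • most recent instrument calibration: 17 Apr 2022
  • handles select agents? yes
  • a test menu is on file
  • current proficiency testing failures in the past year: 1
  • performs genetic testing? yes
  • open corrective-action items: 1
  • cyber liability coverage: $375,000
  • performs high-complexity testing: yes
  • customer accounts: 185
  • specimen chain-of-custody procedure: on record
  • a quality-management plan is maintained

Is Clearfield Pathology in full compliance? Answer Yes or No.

1. condition 'performs genetic testing' holds; instrument calibration 167 days ago vs limit 180 → met
2. test menu present → met
3. open corrective-action items 1 ≤ 1 → met
4. specimen chain-of-custody procedure present → met
5. condition 'handles select agents' holds; proficiency testing failures in the past year 1 ≤ 2 → met
6. cyber liability coverage $375,000 ≥ $350,000 → met
7. condition 'performs high-complexity testing' holds; quality-management plan present → met
All met.

Yes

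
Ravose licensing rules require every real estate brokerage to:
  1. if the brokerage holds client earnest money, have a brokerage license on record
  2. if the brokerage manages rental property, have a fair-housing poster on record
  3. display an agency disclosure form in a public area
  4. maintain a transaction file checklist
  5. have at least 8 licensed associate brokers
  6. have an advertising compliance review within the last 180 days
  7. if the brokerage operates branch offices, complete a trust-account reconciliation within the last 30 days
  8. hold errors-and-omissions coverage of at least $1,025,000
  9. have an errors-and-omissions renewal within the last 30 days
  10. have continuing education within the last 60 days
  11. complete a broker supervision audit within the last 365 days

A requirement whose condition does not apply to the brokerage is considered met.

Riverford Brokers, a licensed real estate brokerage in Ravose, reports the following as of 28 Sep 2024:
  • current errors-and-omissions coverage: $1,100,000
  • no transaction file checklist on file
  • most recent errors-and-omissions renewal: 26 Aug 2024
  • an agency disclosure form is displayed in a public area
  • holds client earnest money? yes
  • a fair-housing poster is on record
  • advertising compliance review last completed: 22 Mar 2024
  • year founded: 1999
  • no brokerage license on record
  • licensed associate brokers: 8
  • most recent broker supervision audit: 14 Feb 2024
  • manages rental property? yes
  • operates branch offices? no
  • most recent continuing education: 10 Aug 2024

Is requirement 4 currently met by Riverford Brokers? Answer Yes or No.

4. transaction file checklist absent → not met

No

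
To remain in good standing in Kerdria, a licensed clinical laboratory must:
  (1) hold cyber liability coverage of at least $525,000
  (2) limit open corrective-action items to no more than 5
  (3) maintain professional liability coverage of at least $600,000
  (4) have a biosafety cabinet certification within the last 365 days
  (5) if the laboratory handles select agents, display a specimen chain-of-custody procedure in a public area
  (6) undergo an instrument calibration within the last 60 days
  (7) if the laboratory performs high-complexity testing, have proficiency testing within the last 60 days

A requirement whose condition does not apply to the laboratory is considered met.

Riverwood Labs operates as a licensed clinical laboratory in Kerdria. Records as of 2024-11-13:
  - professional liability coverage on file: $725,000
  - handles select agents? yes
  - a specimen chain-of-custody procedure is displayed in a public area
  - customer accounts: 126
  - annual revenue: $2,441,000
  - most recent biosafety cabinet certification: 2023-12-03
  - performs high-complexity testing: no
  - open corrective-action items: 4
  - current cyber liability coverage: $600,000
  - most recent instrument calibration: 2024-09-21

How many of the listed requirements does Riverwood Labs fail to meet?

1. cyber liability coverage $600,000 ≥ $525,000 → met
2. open corrective-action items 4 ≤ 5 → met
3. professional liability coverage $725,000 ≥ $600,000 → met
4. biosafety cabinet certification 346 days ago vs limit 365 → met
5. condition 'handles select agents' holds; specimen chain-of-custody procedure present → met
6. instrument calibration 53 days ago vs limit 60 → met
7. condition 'performs high-complexity testing' does not hold → requirement n/a → met
Not met: 0 of 7

0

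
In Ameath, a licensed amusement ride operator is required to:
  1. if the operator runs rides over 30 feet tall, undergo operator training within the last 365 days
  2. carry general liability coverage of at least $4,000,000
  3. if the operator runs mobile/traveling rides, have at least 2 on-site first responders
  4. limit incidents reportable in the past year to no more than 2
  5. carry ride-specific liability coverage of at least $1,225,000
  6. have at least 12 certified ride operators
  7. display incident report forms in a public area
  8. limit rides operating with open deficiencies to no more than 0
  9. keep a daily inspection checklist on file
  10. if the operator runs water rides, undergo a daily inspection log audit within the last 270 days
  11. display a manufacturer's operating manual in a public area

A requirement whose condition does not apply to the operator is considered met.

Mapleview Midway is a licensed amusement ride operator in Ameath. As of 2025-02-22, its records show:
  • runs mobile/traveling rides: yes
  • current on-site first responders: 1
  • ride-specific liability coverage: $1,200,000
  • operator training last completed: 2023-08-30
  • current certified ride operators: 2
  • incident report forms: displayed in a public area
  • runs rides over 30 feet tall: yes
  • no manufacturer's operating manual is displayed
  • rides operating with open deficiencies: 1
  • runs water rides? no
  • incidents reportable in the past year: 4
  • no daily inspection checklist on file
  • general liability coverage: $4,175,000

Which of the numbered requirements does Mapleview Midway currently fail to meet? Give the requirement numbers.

1, 3, 4, 5, 6, 8, 9, 11

1. condition 'runs rides over 30 feet tall' holds; operator training 542 days ago vs limit 365 → not met
2. general liability coverage $4,175,000 ≥ $4,000,000 → met
3. condition 'runs mobile/traveling rides' holds; on-site first responders 1 < 2 → not met
4. incidents reportable in the past year 4 > 2 → not met
5. ride-specific liability coverage $1,200,000 < $1,225,000 → not met
6. certified ride operators 2 < 12 → not met
7. incident report forms present → met
8. rides operating with open deficiencies 1 > 0 → not met
9. daily inspection checklist absent → not met
10. condition 'runs water rides' does not hold → requirement n/a → met
11. manufacturer's operating manual absent → not met
Not met: 1, 3, 4, 5, 6, 8, 9, 11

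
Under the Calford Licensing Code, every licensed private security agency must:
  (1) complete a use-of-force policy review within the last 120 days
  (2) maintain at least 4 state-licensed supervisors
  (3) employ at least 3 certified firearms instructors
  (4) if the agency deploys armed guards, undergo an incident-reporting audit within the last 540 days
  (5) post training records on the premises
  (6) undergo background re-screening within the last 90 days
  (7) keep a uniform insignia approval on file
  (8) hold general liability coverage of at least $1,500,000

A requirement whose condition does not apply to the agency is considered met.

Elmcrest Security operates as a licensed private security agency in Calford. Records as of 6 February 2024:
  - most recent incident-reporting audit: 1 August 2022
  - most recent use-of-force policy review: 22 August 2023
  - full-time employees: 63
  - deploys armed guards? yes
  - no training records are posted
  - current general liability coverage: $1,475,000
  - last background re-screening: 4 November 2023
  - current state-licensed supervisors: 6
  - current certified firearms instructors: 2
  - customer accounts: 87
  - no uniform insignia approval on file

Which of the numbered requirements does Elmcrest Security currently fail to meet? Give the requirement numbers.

1. use-of-force policy review 168 days ago vs limit 120 → not met
2. state-licensed supervisors 6 ≥ 4 → met
3. certified firearms instructors 2 < 3 → not met
4. condition 'deploys armed guards' holds; incident-reporting audit 554 days ago vs limit 540 → not met
5. training records absent → not met
6. background re-screening 94 days ago vs limit 90 → not met
7. uniform insignia approval absent → not met
8. general liability coverage $1,475,000 < $1,500,000 → not met
Not met: 1, 3, 4, 5, 6, 7, 8

1, 3, 4, 5, 6, 7, 8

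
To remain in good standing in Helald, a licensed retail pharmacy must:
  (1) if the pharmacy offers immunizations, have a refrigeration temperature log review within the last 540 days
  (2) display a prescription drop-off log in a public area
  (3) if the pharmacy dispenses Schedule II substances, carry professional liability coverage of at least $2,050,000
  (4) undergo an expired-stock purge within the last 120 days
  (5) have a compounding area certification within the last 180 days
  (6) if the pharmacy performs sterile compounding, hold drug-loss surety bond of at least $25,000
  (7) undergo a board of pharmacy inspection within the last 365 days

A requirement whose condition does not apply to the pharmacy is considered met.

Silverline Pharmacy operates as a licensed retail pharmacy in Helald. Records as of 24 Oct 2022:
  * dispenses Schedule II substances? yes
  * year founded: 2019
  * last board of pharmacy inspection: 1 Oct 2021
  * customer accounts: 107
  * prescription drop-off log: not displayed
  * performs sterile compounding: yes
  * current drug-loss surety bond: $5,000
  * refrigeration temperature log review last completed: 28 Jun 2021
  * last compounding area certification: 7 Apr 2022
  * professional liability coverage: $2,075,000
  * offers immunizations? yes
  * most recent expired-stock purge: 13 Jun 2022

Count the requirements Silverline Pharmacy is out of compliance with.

5

1. condition 'offers immunizations' holds; refrigeration temperature log review 483 days ago vs limit 540 → met
2. prescription drop-off log absent → not met
3. condition 'dispenses Schedule II substances' holds; professional liability coverage $2,075,000 ≥ $2,050,000 → met
4. expired-stock purge 133 days ago vs limit 120 → not met
5. compounding area certification 200 days ago vs limit 180 → not met
6. condition 'performs sterile compounding' holds; drug-loss surety bond $5,000 < $25,000 → not met
7. board of pharmacy inspection 388 days ago vs limit 365 → not met
Not met: 5 of 7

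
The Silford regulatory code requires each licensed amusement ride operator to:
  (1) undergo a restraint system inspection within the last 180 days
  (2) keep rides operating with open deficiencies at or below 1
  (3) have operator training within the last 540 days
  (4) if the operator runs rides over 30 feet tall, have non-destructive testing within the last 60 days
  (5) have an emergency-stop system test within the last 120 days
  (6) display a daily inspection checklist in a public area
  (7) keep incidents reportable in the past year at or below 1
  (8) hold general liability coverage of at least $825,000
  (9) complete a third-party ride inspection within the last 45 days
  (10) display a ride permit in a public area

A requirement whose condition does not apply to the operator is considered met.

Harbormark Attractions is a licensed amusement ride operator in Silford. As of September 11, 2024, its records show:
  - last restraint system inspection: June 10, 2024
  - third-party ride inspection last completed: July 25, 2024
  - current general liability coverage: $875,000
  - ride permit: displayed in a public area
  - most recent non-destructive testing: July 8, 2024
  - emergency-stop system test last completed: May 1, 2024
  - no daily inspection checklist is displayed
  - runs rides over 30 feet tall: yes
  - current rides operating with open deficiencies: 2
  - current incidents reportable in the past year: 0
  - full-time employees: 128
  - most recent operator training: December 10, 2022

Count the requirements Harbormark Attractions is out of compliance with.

6

1. restraint system inspection 93 days ago vs limit 180 → met
2. rides operating with open deficiencies 2 > 1 → not met
3. operator training 641 days ago vs limit 540 → not met
4. condition 'runs rides over 30 feet tall' holds; non-destructive testing 65 days ago vs limit 60 → not met
5. emergency-stop system test 133 days ago vs limit 120 → not met
6. daily inspection checklist absent → not met
7. incidents reportable in the past year 0 ≤ 1 → met
8. general liability coverage $875,000 ≥ $825,000 → met
9. third-party ride inspection 48 days ago vs limit 45 → not met
10. ride permit present → met
Not met: 6 of 10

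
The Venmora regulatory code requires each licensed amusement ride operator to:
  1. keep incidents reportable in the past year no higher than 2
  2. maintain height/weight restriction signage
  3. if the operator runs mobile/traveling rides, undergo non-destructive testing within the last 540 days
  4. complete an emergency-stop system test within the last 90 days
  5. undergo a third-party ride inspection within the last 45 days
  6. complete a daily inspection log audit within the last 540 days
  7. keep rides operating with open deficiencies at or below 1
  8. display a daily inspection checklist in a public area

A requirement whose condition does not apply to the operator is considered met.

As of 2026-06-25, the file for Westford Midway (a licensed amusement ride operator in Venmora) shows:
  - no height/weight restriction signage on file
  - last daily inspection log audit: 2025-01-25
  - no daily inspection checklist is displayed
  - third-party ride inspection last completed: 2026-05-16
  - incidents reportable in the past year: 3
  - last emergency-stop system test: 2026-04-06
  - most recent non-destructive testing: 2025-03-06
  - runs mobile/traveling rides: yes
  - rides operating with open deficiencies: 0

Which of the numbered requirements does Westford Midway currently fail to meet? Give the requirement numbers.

1, 2, 8

1. incidents reportable in the past year 3 > 2 → not met
2. height/weight restriction signage absent → not met
3. condition 'runs mobile/traveling rides' holds; non-destructive testing 476 days ago vs limit 540 → met
4. emergency-stop system test 80 days ago vs limit 90 → met
5. third-party ride inspection 40 days ago vs limit 45 → met
6. daily inspection log audit 516 days ago vs limit 540 → met
7. rides operating with open deficiencies 0 ≤ 1 → met
8. daily inspection checklist absent → not met
Not met: 1, 2, 8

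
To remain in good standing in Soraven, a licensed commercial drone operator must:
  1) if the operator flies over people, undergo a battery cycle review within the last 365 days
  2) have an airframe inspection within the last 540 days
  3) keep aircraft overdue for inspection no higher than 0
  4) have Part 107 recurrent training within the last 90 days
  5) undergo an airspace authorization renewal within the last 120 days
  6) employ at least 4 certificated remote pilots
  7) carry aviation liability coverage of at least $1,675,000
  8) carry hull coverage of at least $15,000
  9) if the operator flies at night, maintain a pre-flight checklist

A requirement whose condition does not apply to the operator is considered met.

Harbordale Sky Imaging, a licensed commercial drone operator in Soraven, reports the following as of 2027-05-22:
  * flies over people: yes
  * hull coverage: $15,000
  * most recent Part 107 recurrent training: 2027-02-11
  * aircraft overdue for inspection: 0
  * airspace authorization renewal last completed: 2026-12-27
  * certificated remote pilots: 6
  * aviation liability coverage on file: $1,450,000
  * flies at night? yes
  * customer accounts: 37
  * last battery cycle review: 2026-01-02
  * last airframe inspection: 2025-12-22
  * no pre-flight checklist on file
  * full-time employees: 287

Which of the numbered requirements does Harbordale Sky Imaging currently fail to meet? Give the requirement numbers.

1. condition 'flies over people' holds; battery cycle review 505 days ago vs limit 365 → not met
2. airframe inspection 516 days ago vs limit 540 → met
3. aircraft overdue for inspection 0 ≤ 0 → met
4. Part 107 recurrent training 100 days ago vs limit 90 → not met
5. airspace authorization renewal 146 days ago vs limit 120 → not met
6. certificated remote pilots 6 ≥ 4 → met
7. aviation liability coverage $1,450,000 < $1,675,000 → not met
8. hull coverage $15,000 ≥ $15,000 → met
9. condition 'flies at night' holds; pre-flight checklist absent → not met
Not met: 1, 4, 5, 7, 9

1, 4, 5, 7, 9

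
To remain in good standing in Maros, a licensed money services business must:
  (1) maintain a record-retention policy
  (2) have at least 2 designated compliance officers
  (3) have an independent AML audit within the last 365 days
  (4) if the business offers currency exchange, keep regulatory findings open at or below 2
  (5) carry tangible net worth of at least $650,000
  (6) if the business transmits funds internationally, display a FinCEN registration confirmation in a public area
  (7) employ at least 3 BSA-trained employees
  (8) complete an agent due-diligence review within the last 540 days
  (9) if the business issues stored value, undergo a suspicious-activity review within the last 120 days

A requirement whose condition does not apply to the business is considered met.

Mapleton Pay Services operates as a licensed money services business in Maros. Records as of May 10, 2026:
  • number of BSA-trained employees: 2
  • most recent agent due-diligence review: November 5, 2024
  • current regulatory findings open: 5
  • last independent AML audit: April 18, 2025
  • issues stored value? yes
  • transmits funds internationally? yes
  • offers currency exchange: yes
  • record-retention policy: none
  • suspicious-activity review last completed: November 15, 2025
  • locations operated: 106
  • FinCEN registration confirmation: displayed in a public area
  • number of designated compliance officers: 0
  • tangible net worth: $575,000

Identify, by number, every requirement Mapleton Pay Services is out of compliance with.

1, 2, 3, 4, 5, 7, 8, 9

1. record-retention policy absent → not met
2. designated compliance officers 0 < 2 → not met
3. independent AML audit 387 days ago vs limit 365 → not met
4. condition 'offers currency exchange' holds; regulatory findings open 5 > 2 → not met
5. tangible net worth $575,000 < $650,000 → not met
6. condition 'transmits funds internationally' holds; FinCEN registration confirmation present → met
7. BSA-trained employees 2 < 3 → not met
8. agent due-diligence review 551 days ago vs limit 540 → not met
9. condition 'issues stored value' holds; suspicious-activity review 176 days ago vs limit 120 → not met
Not met: 1, 2, 3, 4, 5, 7, 8, 9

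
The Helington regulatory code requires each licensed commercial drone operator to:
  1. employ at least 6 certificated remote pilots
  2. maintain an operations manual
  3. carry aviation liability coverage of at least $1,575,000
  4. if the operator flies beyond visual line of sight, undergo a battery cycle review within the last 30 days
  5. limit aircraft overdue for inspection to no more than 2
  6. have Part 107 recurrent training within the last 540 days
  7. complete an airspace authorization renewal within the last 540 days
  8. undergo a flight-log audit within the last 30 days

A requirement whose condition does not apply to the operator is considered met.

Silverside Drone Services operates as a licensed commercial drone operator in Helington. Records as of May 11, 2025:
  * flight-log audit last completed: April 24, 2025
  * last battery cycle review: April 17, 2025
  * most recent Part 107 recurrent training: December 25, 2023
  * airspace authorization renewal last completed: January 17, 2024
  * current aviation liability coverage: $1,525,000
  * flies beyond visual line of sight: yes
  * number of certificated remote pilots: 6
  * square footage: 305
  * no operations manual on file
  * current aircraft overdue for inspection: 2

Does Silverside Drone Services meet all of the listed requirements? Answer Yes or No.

No

1. certificated remote pilots 6 ≥ 6 → met
2. operations manual absent → not met
3. aviation liability coverage $1,525,000 < $1,575,000 → not met
4. condition 'flies beyond visual line of sight' holds; battery cycle review 24 days ago vs limit 30 → met
5. aircraft overdue for inspection 2 ≤ 2 → met
6. Part 107 recurrent training 503 days ago vs limit 540 → met
7. airspace authorization renewal 480 days ago vs limit 540 → met
8. flight-log audit 17 days ago vs limit 30 → met
Not met: 2, 3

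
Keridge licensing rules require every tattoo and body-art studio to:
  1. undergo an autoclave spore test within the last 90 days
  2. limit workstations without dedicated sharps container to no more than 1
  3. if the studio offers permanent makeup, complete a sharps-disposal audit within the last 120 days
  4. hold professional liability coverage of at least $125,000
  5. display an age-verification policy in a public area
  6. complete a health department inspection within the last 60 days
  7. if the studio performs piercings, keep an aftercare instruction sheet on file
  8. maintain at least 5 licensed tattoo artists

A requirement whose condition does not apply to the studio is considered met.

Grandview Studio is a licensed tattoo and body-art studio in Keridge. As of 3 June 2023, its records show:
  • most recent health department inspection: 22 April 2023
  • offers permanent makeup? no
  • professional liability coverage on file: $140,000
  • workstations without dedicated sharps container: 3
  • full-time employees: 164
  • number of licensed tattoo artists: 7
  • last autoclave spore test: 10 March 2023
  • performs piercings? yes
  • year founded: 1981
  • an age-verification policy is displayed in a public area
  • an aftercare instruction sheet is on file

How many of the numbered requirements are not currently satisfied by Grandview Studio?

1

1. autoclave spore test 85 days ago vs limit 90 → met
2. workstations without dedicated sharps container 3 > 1 → not met
3. condition 'offers permanent makeup' does not hold → requirement n/a → met
4. professional liability coverage $140,000 ≥ $125,000 → met
5. age-verification policy present → met
6. health department inspection 42 days ago vs limit 60 → met
7. condition 'performs piercings' holds; aftercare instruction sheet present → met
8. licensed tattoo artists 7 ≥ 5 → met
Not met: 1 of 8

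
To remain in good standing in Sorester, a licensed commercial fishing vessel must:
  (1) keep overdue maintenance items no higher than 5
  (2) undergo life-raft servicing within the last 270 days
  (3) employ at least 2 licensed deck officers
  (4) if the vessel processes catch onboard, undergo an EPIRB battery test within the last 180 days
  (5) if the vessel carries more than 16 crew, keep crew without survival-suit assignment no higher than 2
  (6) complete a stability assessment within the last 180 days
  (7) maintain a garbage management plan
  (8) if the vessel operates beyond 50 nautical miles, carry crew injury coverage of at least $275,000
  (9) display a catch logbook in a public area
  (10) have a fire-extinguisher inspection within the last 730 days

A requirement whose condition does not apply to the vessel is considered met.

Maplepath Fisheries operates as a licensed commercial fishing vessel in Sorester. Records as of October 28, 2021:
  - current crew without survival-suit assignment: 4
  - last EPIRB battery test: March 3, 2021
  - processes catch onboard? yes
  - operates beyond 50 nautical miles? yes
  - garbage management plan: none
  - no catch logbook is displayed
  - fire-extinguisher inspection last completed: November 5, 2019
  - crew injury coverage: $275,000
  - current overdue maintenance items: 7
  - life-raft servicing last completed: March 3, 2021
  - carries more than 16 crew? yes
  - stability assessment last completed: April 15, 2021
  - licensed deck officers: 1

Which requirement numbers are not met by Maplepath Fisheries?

1. overdue maintenance items 7 > 5 → not met
2. life-raft servicing 239 days ago vs limit 270 → met
3. licensed deck officers 1 < 2 → not met
4. condition 'processes catch onboard' holds; EPIRB battery test 239 days ago vs limit 180 → not met
5. condition 'carries more than 16 crew' holds; crew without survival-suit assignment 4 > 2 → not met
6. stability assessment 196 days ago vs limit 180 → not met
7. garbage management plan absent → not met
8. condition 'operates beyond 50 nautical miles' holds; crew injury coverage $275,000 ≥ $275,000 → met
9. catch logbook absent → not met
10. fire-extinguisher inspection 723 days ago vs limit 730 → met
Not met: 1, 3, 4, 5, 6, 7, 9

1, 3, 4, 5, 6, 7, 9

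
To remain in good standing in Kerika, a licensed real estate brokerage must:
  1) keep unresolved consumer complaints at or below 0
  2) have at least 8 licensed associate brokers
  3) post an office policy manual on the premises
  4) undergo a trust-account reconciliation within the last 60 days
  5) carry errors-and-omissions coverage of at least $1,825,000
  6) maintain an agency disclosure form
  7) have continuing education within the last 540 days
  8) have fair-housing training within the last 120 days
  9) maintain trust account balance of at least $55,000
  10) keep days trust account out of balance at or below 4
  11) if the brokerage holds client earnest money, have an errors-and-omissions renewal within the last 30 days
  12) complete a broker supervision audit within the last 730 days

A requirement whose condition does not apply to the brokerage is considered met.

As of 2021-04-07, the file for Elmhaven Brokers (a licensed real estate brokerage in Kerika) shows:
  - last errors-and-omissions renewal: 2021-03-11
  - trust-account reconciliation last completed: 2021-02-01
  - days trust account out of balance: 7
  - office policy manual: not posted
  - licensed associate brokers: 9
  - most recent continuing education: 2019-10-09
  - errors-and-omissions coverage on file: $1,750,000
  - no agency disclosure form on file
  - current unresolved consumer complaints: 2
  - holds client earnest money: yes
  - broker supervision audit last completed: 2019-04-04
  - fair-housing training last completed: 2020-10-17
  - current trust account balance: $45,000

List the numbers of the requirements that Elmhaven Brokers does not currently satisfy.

1, 3, 4, 5, 6, 7, 8, 9, 10, 12

1. unresolved consumer complaints 2 > 0 → not met
2. licensed associate brokers 9 ≥ 8 → met
3. office policy manual absent → not met
4. trust-account reconciliation 65 days ago vs limit 60 → not met
5. errors-and-omissions coverage $1,750,000 < $1,825,000 → not met
6. agency disclosure form absent → not met
7. continuing education 546 days ago vs limit 540 → not met
8. fair-housing training 172 days ago vs limit 120 → not met
9. trust account balance $45,000 < $55,000 → not met
10. days trust account out of balance 7 > 4 → not met
11. condition 'holds client earnest money' holds; errors-and-omissions renewal 27 days ago vs limit 30 → met
12. broker supervision audit 734 days ago vs limit 730 → not met
Not met: 1, 3, 4, 5, 6, 7, 8, 9, 10, 12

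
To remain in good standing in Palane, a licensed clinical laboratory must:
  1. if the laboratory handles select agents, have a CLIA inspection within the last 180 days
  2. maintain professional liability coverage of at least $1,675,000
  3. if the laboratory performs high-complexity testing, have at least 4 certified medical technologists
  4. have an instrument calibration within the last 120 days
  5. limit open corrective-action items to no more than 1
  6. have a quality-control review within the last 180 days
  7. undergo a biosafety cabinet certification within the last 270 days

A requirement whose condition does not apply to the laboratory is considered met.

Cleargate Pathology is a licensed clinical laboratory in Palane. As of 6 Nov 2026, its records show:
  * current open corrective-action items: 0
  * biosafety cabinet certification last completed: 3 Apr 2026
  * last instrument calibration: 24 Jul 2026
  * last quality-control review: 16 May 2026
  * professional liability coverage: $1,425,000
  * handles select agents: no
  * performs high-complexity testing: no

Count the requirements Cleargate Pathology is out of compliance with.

1

1. condition 'handles select agents' does not hold → requirement n/a → met
2. professional liability coverage $1,425,000 < $1,675,000 → not met
3. condition 'performs high-complexity testing' does not hold → requirement n/a → met
4. instrument calibration 105 days ago vs limit 120 → met
5. open corrective-action items 0 ≤ 1 → met
6. quality-control review 174 days ago vs limit 180 → met
7. biosafety cabinet certification 217 days ago vs limit 270 → met
Not met: 1 of 7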